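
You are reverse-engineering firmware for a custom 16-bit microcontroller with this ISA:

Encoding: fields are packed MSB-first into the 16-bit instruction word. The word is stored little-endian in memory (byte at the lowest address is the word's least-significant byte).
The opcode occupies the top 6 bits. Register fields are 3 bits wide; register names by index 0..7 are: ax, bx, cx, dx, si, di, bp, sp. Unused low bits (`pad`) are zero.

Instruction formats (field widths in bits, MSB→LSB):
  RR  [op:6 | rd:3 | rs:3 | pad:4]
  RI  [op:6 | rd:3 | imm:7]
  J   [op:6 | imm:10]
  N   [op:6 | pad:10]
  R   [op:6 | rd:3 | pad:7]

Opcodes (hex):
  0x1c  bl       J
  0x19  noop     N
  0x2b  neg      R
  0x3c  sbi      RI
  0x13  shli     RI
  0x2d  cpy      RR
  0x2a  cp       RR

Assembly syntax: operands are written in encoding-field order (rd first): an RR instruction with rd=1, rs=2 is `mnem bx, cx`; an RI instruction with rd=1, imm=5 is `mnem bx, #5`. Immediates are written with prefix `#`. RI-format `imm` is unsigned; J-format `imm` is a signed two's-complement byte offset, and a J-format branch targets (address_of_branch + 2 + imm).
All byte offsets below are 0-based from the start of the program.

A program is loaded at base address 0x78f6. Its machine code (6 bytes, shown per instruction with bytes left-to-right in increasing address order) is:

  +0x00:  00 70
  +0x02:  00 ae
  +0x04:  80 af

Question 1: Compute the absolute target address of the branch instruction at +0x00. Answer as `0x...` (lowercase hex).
@+00  little-endian(00 70) = 0x7000
  op=0x7000>>10=0x1c ⇒ bl (J)
  [9:0] imm=0 = #0
  target = base 0x78f6 + off 0x00 + 2 + imm 0 = 0x78f8

0x78f8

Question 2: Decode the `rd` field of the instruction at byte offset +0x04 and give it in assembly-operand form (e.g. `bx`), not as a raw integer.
sp

off 0x04: read 80 af as little → 0xaf80
  opcode bits[15:10]=0x2b: neg/R
  rd@[9:7]=0x7 ⇒ sp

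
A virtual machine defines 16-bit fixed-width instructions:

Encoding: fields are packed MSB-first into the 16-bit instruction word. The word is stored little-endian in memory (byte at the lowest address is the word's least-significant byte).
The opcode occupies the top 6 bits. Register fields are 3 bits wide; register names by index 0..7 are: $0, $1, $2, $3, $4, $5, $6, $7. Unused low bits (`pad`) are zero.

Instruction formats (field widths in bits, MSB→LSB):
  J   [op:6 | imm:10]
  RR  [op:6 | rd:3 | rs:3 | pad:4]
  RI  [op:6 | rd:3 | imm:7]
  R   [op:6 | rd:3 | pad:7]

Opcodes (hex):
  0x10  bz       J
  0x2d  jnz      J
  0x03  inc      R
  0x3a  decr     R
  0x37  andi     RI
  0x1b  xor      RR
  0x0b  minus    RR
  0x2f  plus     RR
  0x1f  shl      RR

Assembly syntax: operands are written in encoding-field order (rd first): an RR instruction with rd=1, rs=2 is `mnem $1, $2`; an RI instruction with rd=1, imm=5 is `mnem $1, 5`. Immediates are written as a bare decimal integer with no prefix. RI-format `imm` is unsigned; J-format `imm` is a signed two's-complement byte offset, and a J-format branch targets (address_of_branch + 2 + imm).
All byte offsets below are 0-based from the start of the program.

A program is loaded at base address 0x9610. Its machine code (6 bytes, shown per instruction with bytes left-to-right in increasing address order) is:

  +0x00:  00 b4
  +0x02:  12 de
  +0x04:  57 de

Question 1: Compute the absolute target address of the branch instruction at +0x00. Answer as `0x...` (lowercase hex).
0x9612

off 0x00: read 00 b4 as little → 0xb400
  top 6b → 0x2d → jnz [J]
  imm@[9:0]=0x0 ⇒ 0
  target = base 0x9610 + off 0x00 + 2 + imm 0 = 0x9612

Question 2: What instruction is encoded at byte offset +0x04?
andi $4, 87

+0x04: 57 de ⇒ word 0xde57 (little)
  opcode bits[15:10]=0x37: andi/RI
  rd@[9:7]=0x4 ⇒ $4
  imm@[6:0]=0x57 ⇒ 87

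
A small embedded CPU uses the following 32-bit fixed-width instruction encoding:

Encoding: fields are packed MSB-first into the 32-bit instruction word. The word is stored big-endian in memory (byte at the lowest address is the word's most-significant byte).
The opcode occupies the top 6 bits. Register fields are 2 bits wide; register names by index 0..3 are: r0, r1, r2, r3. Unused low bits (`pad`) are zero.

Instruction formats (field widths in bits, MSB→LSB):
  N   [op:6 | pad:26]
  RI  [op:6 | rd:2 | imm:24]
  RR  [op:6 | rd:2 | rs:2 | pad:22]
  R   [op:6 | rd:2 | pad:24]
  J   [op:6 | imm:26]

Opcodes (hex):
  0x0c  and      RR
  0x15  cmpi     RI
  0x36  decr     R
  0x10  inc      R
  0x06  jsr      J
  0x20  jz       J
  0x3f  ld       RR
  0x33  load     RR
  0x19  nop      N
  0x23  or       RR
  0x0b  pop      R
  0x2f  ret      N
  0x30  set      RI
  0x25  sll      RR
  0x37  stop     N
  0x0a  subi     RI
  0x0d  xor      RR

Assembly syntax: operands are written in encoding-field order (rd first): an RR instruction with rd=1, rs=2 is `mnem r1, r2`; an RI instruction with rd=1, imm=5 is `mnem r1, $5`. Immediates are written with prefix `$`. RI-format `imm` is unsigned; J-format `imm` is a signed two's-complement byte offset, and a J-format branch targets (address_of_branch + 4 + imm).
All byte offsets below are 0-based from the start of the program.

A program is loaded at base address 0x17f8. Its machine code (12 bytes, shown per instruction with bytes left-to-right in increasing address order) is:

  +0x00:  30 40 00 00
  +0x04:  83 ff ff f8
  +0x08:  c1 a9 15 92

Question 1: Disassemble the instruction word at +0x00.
off 0x00: read 30 40 00 00 as big → 0x30400000
  opcode bits[31:26]=0xc: and/RR
  rd: (w>>24)&0x3=0x0 → r0
  rs: (w>>22)&0x3=0x1 → r1

and r0, r1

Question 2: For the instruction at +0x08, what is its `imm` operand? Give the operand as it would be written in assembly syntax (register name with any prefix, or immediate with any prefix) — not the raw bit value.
@+08  big-endian(c1 a9 15 92) = 0xc1a91592
  op=0xc1a91592>>26=0x30 ⇒ set (RI)
  [25:24] rd=1 = r1
  [23:0] imm=11081106 = $11081106

$11081106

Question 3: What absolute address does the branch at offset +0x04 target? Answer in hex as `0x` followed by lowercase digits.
off 0x04: read 83 ff ff f8 as big → 0x83fffff8
  top 6b → 0x20 → jz [J]
  imm: (w>>0)&0x3ffffff=0x3fffff8 (s26→-8) → $-8
  target = base 0x17f8 + off 0x04 + 4 + imm -8 = 0x17f8

0x17f8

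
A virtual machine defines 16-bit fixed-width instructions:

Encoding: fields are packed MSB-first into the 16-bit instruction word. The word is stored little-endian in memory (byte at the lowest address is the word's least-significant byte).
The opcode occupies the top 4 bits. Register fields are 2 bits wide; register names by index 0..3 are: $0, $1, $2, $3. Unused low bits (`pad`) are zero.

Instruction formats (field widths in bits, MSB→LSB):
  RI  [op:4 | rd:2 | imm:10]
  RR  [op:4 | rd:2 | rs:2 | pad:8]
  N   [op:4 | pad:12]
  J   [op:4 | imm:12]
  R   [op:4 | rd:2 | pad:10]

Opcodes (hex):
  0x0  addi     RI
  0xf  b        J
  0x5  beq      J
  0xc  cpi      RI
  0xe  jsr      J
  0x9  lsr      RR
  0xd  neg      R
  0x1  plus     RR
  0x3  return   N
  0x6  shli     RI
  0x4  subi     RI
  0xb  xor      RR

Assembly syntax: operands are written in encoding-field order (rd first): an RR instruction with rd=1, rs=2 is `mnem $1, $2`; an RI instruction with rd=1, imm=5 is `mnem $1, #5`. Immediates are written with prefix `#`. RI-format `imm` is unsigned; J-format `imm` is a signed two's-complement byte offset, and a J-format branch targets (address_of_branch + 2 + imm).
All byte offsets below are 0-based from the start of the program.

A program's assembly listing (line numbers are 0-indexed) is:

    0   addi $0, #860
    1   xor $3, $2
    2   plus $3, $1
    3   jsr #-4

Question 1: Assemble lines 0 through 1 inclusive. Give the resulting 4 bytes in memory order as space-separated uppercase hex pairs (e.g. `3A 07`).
L0: addi op=0x0:4|rd=0:2|imm=860:10 ⇒ 0x035c ⇒ little 5c 03
L1: xor op=0xb:4|rd=3:2|rs=2:2|pad=0:8 ⇒ 0xbe00 ⇒ little 00 be

5C 03 00 BE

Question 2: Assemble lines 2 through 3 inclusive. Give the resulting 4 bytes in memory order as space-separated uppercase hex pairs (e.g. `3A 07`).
00 1D FC EF

line 2 (plus): pack op=0x1:4|rd=3:2|rs=1:2|pad=0:8 = 0x1d00; little→ 00 1d
line 3 (jsr): pack op=0xe:4|imm=-4:12 = 0xeffc; little→ fc ef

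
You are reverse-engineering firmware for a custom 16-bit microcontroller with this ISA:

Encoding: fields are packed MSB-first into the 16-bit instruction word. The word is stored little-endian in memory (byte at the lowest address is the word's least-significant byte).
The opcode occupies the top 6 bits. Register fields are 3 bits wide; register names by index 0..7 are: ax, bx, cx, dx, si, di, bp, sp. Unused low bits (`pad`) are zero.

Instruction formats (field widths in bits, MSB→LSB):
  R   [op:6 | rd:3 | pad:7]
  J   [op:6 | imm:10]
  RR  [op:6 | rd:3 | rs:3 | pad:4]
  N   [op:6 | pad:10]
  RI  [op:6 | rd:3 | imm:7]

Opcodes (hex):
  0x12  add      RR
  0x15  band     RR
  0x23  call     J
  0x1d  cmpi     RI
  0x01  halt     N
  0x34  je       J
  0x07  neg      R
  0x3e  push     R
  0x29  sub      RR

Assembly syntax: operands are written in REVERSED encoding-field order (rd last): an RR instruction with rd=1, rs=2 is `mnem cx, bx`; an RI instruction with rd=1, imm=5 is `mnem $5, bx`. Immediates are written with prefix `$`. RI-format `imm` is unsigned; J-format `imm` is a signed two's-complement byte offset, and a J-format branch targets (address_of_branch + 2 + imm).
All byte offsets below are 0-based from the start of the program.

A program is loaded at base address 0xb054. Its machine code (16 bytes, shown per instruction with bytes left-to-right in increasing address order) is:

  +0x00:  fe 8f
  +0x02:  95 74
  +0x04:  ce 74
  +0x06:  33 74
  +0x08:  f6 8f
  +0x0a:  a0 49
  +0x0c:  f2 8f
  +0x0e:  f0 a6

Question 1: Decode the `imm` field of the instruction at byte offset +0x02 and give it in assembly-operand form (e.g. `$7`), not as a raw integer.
+0x02: 95 74 ⇒ word 0x7495 (little)
  op=0x7495>>10=0x1d ⇒ cmpi (RI)
  [9:7] rd=1 = bx
  [6:0] imm=21 = $21

$21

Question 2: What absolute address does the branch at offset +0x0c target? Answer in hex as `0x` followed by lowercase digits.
0xb054

@+0c  little-endian(f2 8f) = 0x8ff2
  top 6b → 0x23 → call [J]
  imm: (w>>0)&0x3ff=0x3f2 (s10→-14) → $-14
  target = base 0xb054 + off 0x0c + 2 + imm -14 = 0xb054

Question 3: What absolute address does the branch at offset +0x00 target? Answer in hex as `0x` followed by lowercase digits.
[00] fe 8f → 0x8ffe
  op=0x8ffe>>10=0x23 ⇒ call (J)
  imm: (w>>0)&0x3ff=0x3fe (s10→-2) → $-2
  target = base 0xb054 + off 0x00 + 2 + imm -2 = 0xb054

0xb054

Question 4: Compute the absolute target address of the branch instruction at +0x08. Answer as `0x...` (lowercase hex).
off 0x08: read f6 8f as little → 0x8ff6
  op=0x8ff6>>10=0x23 ⇒ call (J)
  imm: (w>>0)&0x3ff=0x3f6 (s10→-10) → $-10
  target = base 0xb054 + off 0x08 + 2 + imm -10 = 0xb054

0xb054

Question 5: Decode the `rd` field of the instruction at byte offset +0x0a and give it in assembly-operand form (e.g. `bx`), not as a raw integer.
off 0x0a: read a0 49 as little → 0x49a0
  opcode bits[15:10]=0x12: add/RR
  rd@[9:7]=0x3 ⇒ dx
  rs@[6:4]=0x2 ⇒ cx

dx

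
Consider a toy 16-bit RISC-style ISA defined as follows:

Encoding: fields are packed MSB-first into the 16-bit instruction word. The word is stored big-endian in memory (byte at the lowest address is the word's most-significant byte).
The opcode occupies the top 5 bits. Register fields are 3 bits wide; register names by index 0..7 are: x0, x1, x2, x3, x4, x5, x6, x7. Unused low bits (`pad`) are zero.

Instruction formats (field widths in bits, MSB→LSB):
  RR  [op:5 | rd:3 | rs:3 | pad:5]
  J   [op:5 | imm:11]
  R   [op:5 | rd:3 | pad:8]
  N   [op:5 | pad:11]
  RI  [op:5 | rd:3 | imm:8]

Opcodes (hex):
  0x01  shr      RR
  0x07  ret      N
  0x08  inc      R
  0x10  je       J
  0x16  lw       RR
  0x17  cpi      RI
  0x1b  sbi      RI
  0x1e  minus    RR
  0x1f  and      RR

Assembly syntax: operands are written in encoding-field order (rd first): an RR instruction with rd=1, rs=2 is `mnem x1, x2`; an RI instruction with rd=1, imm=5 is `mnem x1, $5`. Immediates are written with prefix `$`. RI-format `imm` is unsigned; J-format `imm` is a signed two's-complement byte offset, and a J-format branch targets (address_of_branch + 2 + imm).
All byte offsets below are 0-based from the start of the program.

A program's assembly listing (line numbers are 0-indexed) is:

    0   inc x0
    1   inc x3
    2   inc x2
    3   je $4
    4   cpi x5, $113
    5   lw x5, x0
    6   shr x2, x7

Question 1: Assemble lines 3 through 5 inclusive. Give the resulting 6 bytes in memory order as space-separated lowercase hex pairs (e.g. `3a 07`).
L3: je op=0x10:5|imm=4:11 ⇒ 0x8004 ⇒ big 80 04
L4: cpi op=0x17:5|rd=5:3|imm=113:8 ⇒ 0xbd71 ⇒ big bd 71
L5: lw op=0x16:5|rd=5:3|rs=0:3|pad=0:5 ⇒ 0xb500 ⇒ big b5 00

80 04 bd 71 b5 00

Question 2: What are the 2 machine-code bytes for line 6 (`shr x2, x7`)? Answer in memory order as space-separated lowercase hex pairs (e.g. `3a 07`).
L6: shr op=0x1:5|rd=2:3|rs=7:3|pad=0:5 ⇒ 0x0ae0 ⇒ big 0a e0

0a e0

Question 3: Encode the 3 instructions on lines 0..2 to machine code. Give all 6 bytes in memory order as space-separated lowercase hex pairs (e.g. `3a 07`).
40 00 43 00 42 00

L0: inc op=0x8:5|rd=0:3|pad=0:8 ⇒ 0x4000 ⇒ big 40 00
L1: inc op=0x8:5|rd=3:3|pad=0:8 ⇒ 0x4300 ⇒ big 43 00
L2: inc op=0x8:5|rd=2:3|pad=0:8 ⇒ 0x4200 ⇒ big 42 00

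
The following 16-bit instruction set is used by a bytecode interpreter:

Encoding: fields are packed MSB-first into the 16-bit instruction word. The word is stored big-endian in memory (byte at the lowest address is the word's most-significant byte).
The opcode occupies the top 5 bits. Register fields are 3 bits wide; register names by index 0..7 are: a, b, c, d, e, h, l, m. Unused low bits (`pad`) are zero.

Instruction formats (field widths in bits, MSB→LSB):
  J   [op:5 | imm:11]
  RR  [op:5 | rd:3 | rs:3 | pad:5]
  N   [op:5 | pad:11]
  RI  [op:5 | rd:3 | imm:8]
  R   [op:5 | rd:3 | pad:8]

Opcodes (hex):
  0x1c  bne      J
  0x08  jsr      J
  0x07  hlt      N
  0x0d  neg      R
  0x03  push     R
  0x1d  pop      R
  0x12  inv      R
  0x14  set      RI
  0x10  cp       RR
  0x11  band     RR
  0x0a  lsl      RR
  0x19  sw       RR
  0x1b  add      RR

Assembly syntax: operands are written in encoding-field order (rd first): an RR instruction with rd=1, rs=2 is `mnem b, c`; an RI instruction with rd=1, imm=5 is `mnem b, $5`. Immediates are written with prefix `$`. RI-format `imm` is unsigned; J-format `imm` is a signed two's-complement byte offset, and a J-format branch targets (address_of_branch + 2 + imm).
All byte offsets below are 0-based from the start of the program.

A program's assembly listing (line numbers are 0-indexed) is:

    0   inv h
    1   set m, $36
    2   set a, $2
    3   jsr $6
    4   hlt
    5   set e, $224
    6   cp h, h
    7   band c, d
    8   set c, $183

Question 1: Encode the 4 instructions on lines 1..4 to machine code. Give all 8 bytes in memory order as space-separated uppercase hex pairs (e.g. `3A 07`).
L1: set op=0x14:5|rd=7:3|imm=36:8 ⇒ 0xa724 ⇒ big a7 24
L2: set op=0x14:5|rd=0:3|imm=2:8 ⇒ 0xa002 ⇒ big a0 02
L3: jsr op=0x8:5|imm=6:11 ⇒ 0x4006 ⇒ big 40 06
L4: hlt op=0x7:5|pad=0:11 ⇒ 0x3800 ⇒ big 38 00

A7 24 A0 02 40 06 38 00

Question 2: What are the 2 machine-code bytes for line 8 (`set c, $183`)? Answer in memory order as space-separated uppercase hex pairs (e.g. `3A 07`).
8. set fields op=0x14:5|rd=2:3|imm=183:8 → word a2b7h → a2 b7

A2 B7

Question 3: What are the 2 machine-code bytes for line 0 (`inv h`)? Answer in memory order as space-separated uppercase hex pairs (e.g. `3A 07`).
95 00

0. inv fields op=0x12:5|rd=5:3|pad=0:8 → word 9500h → 95 00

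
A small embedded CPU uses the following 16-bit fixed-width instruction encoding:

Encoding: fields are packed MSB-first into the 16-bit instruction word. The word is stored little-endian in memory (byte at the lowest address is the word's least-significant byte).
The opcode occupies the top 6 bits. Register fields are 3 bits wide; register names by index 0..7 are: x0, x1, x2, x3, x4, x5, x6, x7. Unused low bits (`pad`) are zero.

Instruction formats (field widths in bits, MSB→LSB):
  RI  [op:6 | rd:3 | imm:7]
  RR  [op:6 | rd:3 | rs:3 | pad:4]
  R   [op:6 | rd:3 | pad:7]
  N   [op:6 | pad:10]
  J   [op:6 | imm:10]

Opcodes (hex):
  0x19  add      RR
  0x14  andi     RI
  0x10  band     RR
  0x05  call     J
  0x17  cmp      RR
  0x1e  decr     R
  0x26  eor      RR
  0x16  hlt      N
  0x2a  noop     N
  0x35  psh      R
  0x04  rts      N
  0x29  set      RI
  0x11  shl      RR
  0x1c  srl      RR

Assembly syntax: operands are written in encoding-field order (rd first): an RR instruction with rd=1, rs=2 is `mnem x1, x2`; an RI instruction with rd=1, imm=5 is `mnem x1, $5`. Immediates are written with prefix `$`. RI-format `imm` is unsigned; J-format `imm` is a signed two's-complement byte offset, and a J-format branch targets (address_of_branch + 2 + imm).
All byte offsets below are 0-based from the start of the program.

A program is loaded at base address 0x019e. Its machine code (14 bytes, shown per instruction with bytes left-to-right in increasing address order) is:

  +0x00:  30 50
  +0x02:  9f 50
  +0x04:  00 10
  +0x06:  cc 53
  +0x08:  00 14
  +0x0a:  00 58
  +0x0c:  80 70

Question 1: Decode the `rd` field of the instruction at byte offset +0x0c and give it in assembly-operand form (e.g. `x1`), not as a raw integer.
x1

+0x0c: 80 70 ⇒ word 0x7080 (little)
  op=0x7080>>10=0x1c ⇒ srl (RR)
  rd: (w>>7)&0x7=0x1 → x1
  rs: (w>>4)&0x7=0x0 → x0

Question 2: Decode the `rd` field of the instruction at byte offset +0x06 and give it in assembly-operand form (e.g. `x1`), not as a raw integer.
+0x06: cc 53 ⇒ word 0x53cc (little)
  opcode bits[15:10]=0x14: andi/RI
  rd: (w>>7)&0x7=0x7 → x7
  imm: (w>>0)&0x7f=0x4c → $76

x7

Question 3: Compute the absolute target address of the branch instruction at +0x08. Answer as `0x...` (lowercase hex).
@+08  little-endian(00 14) = 0x1400
  opcode bits[15:10]=0x5: call/J
  imm@[9:0]=0x0 ⇒ $0
  target = base 0x019e + off 0x08 + 2 + imm 0 = 0x01a8

0x01a8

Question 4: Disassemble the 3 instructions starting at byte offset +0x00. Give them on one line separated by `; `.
[00] 30 50 → 0x5030
  opcode bits[15:10]=0x14: andi/RI
  rd@[9:7]=0x0 ⇒ x0
  imm@[6:0]=0x30 ⇒ $48
[02] 9f 50 → 0x509f
  opcode bits[15:10]=0x14: andi/RI
  rd@[9:7]=0x1 ⇒ x1
  imm@[6:0]=0x1f ⇒ $31
[04] 00 10 → 0x1000
  opcode bits[15:10]=0x4: rts/N

andi x0, $48; andi x1, $31; rts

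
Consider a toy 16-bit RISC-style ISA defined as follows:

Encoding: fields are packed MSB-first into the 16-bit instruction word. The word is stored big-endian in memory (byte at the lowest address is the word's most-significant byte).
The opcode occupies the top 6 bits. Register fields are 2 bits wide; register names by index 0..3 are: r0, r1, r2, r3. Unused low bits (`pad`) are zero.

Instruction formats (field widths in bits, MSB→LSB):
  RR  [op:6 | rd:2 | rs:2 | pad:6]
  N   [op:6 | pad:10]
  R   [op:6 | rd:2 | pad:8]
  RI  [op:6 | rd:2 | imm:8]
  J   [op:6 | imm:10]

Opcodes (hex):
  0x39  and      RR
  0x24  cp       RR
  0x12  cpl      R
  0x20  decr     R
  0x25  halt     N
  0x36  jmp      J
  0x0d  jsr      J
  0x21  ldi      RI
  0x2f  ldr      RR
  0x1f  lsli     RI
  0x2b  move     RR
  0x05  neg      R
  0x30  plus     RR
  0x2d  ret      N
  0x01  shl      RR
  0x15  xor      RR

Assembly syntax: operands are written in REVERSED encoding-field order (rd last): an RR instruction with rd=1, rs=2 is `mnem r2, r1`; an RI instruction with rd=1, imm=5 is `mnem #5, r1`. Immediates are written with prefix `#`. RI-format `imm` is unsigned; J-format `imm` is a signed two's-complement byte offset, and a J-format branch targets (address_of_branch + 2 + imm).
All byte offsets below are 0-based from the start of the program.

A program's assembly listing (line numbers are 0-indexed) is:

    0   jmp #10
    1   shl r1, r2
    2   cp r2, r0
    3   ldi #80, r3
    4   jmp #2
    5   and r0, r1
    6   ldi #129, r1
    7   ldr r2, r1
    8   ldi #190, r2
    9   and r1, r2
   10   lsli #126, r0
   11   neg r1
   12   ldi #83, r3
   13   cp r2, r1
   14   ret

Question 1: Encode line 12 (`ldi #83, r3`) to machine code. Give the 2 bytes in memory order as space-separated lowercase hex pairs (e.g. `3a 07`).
87 53

line 12 (ldi): pack op=0x21:6|rd=3:2|imm=83:8 = 0x8753; big→ 87 53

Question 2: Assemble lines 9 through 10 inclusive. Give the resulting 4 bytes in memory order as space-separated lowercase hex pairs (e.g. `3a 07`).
line 9 (and): pack op=0x39:6|rd=2:2|rs=1:2|pad=0:6 = 0xe640; big→ e6 40
line 10 (lsli): pack op=0x1f:6|rd=0:2|imm=126:8 = 0x7c7e; big→ 7c 7e

e6 40 7c 7e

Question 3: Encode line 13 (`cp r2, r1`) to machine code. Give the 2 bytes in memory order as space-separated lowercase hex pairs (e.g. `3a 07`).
13. cp fields op=0x24:6|rd=1:2|rs=2:2|pad=0:6 → word 9180h → 91 80

91 80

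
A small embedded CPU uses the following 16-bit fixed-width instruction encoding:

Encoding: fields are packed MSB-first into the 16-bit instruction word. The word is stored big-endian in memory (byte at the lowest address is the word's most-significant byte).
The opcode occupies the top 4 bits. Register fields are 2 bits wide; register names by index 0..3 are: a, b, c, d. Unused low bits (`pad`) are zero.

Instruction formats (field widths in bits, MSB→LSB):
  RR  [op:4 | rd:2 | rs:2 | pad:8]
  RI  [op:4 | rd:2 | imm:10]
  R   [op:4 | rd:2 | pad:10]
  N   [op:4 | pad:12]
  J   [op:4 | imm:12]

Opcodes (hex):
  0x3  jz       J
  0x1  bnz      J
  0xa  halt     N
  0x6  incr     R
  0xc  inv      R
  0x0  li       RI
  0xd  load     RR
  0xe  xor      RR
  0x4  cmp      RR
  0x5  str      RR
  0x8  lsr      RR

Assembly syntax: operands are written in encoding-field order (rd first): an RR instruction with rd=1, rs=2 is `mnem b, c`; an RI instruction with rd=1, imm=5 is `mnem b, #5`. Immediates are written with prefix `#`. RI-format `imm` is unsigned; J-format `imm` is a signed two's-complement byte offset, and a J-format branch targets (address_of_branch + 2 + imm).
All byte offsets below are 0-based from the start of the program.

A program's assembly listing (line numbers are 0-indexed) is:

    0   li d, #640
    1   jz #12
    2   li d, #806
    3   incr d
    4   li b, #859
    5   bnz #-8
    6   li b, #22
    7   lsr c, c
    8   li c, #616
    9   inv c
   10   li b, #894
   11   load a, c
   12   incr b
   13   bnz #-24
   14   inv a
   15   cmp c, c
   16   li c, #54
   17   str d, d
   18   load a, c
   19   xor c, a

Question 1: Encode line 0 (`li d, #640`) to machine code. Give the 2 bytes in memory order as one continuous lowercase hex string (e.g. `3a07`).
0. li fields op=0x0:4|rd=3:2|imm=640:10 → word 0e80h → 0e 80

0e80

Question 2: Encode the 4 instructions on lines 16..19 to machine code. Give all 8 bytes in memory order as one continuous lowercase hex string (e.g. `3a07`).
08365f00d200e800

L16: li op=0x0:4|rd=2:2|imm=54:10 ⇒ 0x0836 ⇒ big 08 36
L17: str op=0x5:4|rd=3:2|rs=3:2|pad=0:8 ⇒ 0x5f00 ⇒ big 5f 00
L18: load op=0xd:4|rd=0:2|rs=2:2|pad=0:8 ⇒ 0xd200 ⇒ big d2 00
L19: xor op=0xe:4|rd=2:2|rs=0:2|pad=0:8 ⇒ 0xe800 ⇒ big e8 00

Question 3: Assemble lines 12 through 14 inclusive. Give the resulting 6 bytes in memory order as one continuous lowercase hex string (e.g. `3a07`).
64001fe8c000

L12: incr op=0x6:4|rd=1:2|pad=0:10 ⇒ 0x6400 ⇒ big 64 00
L13: bnz op=0x1:4|imm=-24:12 ⇒ 0x1fe8 ⇒ big 1f e8
L14: inv op=0xc:4|rd=0:2|pad=0:10 ⇒ 0xc000 ⇒ big c0 00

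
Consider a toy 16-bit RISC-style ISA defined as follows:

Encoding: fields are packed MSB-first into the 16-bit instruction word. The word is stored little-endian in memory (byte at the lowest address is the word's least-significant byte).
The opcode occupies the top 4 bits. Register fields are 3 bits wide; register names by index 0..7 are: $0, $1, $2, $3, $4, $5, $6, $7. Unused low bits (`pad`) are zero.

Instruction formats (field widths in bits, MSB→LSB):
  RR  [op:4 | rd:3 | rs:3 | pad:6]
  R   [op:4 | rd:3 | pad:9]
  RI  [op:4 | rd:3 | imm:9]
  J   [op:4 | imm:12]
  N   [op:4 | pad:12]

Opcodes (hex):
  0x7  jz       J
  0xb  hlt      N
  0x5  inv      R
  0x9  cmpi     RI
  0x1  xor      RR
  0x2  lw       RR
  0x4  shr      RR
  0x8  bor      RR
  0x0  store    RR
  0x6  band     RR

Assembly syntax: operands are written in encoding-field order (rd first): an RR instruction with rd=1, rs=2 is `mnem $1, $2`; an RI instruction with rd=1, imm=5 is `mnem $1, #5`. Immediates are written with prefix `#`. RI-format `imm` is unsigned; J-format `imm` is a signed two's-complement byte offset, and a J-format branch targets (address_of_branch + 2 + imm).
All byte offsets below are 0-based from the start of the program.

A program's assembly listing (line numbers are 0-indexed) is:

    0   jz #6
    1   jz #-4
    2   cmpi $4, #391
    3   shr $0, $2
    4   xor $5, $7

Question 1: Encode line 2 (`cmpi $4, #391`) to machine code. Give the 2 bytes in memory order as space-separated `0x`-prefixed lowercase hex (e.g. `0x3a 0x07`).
line 2 (cmpi): pack op=0x9:4|rd=4:3|imm=391:9 = 0x9987; little→ 87 99

0x87 0x99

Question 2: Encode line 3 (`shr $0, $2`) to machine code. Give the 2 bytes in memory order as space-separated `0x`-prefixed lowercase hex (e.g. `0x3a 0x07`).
3. shr fields op=0x4:4|rd=0:3|rs=2:3|pad=0:6 → word 4080h → 80 40

0x80 0x40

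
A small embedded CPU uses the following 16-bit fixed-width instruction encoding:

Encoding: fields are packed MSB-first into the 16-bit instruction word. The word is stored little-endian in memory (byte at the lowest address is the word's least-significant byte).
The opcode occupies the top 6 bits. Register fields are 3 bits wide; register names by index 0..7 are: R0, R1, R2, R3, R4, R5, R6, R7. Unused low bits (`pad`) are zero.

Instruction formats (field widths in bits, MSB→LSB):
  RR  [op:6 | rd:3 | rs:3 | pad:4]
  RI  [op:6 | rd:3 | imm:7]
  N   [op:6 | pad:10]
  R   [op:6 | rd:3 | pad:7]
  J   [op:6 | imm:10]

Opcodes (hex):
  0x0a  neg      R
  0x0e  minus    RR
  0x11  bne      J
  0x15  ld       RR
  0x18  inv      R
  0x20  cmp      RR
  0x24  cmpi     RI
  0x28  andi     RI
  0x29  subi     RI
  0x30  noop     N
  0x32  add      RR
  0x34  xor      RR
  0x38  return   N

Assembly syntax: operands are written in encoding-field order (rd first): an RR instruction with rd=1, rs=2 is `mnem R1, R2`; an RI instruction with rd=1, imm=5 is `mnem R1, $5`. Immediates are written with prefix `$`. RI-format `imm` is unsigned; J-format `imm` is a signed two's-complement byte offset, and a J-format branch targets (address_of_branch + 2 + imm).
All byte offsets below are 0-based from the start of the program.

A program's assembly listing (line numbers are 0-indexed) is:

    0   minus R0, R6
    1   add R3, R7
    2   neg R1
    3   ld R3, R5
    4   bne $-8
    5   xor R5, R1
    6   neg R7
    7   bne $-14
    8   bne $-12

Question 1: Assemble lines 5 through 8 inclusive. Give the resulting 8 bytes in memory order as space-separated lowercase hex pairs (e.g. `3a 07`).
90 d2 80 2b f2 47 f4 47

L5: xor op=0x34:6|rd=5:3|rs=1:3|pad=0:4 ⇒ 0xd290 ⇒ little 90 d2
L6: neg op=0xa:6|rd=7:3|pad=0:7 ⇒ 0x2b80 ⇒ little 80 2b
L7: bne op=0x11:6|imm=-14:10 ⇒ 0x47f2 ⇒ little f2 47
L8: bne op=0x11:6|imm=-12:10 ⇒ 0x47f4 ⇒ little f4 47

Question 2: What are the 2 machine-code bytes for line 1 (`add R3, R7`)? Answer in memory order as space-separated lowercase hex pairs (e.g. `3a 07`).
f0 c9

line 1 (add): pack op=0x32:6|rd=3:3|rs=7:3|pad=0:4 = 0xc9f0; little→ f0 c9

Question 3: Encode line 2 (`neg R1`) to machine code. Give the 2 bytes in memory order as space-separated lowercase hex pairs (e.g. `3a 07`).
L2: neg op=0xa:6|rd=1:3|pad=0:7 ⇒ 0x2880 ⇒ little 80 28

80 28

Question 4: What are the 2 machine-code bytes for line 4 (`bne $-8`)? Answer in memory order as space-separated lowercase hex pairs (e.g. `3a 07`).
line 4 (bne): pack op=0x11:6|imm=-8:10 = 0x47f8; little→ f8 47

f8 47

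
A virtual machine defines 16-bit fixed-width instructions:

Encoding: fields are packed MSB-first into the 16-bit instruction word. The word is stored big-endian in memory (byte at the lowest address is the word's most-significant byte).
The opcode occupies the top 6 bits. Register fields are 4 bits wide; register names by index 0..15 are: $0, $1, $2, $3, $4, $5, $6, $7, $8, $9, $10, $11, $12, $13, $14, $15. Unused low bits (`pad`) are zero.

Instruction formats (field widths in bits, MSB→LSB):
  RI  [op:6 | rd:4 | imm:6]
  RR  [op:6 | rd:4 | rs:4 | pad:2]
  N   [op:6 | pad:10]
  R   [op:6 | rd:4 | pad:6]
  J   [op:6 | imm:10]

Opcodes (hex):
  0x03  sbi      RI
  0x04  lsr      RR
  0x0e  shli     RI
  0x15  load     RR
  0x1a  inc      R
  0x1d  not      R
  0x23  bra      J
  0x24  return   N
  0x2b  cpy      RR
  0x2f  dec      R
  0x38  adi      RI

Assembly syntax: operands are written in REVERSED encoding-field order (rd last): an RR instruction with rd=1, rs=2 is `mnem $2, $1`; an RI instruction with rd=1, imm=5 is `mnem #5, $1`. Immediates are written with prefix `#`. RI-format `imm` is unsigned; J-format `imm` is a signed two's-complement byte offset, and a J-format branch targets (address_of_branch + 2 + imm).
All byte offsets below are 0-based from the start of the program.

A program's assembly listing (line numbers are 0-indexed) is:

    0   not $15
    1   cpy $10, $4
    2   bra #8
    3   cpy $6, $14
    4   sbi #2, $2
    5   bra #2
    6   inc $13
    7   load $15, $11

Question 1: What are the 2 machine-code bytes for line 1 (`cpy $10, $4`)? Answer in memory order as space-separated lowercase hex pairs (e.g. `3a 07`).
1. cpy fields op=0x2b:6|rd=4:4|rs=10:4|pad=0:2 → word ad28h → ad 28

ad 28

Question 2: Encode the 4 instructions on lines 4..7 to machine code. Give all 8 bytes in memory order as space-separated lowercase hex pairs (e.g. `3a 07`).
0c 82 8c 02 6b 40 56 fc

L4: sbi op=0x3:6|rd=2:4|imm=2:6 ⇒ 0x0c82 ⇒ big 0c 82
L5: bra op=0x23:6|imm=2:10 ⇒ 0x8c02 ⇒ big 8c 02
L6: inc op=0x1a:6|rd=13:4|pad=0:6 ⇒ 0x6b40 ⇒ big 6b 40
L7: load op=0x15:6|rd=11:4|rs=15:4|pad=0:2 ⇒ 0x56fc ⇒ big 56 fc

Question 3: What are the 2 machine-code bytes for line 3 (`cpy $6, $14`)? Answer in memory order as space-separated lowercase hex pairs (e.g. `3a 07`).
af 98

L3: cpy op=0x2b:6|rd=14:4|rs=6:4|pad=0:2 ⇒ 0xaf98 ⇒ big af 98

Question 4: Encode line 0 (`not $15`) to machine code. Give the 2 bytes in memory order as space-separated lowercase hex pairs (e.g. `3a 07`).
0. not fields op=0x1d:6|rd=15:4|pad=0:6 → word 77c0h → 77 c0

77 c0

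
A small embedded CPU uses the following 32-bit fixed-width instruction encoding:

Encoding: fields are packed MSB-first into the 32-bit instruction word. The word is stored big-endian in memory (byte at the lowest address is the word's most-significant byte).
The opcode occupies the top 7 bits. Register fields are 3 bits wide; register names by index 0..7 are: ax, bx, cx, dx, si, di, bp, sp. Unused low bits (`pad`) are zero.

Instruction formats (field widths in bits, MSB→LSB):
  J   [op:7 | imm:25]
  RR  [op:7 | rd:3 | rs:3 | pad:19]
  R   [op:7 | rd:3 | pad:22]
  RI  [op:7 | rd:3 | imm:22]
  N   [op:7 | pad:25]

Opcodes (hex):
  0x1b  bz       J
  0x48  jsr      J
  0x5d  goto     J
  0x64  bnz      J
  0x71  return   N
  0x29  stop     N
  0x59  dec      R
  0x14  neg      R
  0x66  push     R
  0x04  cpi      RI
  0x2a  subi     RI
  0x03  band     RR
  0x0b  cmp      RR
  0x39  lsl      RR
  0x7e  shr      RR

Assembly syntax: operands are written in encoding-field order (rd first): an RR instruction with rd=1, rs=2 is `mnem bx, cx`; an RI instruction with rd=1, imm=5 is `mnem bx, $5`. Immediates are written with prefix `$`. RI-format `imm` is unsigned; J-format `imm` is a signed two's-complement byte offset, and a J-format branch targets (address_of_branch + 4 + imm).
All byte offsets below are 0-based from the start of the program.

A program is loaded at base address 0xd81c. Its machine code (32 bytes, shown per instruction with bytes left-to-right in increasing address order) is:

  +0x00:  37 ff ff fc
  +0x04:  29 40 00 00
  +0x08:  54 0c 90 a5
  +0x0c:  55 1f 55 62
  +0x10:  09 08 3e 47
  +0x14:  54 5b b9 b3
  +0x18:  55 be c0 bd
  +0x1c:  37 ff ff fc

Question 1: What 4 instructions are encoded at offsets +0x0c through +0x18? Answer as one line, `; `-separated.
off 0x0c: read 55 1f 55 62 as big → 0x551f5562
  op=0x551f5562>>25=0x2a ⇒ subi (RI)
  [24:22] rd=4 = si
  [21:0] imm=2053474 = $2053474
off 0x10: read 09 08 3e 47 as big → 0x09083e47
  op=0x09083e47>>25=0x4 ⇒ cpi (RI)
  [24:22] rd=4 = si
  [21:0] imm=540231 = $540231
off 0x14: read 54 5b b9 b3 as big → 0x545bb9b3
  op=0x545bb9b3>>25=0x2a ⇒ subi (RI)
  [24:22] rd=1 = bx
  [21:0] imm=1817011 = $1817011
off 0x18: read 55 be c0 bd as big → 0x55bec0bd
  op=0x55bec0bd>>25=0x2a ⇒ subi (RI)
  [24:22] rd=6 = bp
  [21:0] imm=4112573 = $4112573

subi si, $2053474; cpi si, $540231; subi bx, $1817011; subi bp, $4112573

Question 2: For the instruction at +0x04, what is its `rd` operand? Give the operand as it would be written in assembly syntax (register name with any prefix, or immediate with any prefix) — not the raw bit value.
di

[04] 29 40 00 00 → 0x29400000
  top 7b → 0x14 → neg [R]
  rd@[24:22]=0x5 ⇒ di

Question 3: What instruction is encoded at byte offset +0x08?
subi ax, $823461

@+08  big-endian(54 0c 90 a5) = 0x540c90a5
  top 7b → 0x2a → subi [RI]
  [24:22] rd=0 = ax
  [21:0] imm=823461 = $823461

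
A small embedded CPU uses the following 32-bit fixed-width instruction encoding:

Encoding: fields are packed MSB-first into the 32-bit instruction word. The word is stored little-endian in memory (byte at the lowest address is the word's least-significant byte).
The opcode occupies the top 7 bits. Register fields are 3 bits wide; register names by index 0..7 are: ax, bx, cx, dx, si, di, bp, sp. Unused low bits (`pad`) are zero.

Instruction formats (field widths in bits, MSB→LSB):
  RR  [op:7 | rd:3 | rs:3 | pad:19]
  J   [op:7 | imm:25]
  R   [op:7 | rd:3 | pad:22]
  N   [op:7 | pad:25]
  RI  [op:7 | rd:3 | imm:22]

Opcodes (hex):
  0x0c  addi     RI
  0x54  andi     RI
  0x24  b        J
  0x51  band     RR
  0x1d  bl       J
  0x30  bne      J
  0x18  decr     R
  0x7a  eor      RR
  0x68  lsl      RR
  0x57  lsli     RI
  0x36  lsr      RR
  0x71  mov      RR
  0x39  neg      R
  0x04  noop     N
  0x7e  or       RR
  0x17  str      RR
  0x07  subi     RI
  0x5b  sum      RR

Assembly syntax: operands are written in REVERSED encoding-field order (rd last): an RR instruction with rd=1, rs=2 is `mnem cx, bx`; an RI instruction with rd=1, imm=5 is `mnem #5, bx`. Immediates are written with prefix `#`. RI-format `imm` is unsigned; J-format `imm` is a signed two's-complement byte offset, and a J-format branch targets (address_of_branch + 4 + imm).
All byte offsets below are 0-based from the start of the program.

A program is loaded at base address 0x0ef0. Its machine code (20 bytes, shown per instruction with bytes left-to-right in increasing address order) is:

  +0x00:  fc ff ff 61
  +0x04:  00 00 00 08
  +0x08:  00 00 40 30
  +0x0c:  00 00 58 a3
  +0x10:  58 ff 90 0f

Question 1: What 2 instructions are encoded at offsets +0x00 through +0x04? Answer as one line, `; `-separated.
off 0x00: read fc ff ff 61 as little → 0x61fffffc
  top 7b → 0x30 → bne [J]
  [24:0] imm=33554428 (s25→-4) = #-4
off 0x04: read 00 00 00 08 as little → 0x08000000
  top 7b → 0x4 → noop [N]

bne #-4; noop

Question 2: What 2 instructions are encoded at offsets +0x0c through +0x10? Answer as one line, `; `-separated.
[0c] 00 00 58 a3 → 0xa3580000
  opcode bits[31:25]=0x51: band/RR
  rd: (w>>22)&0x7=0x5 → di
  rs: (w>>19)&0x7=0x3 → dx
[10] 58 ff 90 0f → 0x0f90ff58
  opcode bits[31:25]=0x7: subi/RI
  rd: (w>>22)&0x7=0x6 → bp
  imm: (w>>0)&0x3fffff=0x10ff58 → #1113944

band dx, di; subi #1113944, bp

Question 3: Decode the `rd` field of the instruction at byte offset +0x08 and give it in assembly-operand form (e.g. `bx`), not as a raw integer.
bx

[08] 00 00 40 30 → 0x30400000
  opcode bits[31:25]=0x18: decr/R
  [24:22] rd=1 = bx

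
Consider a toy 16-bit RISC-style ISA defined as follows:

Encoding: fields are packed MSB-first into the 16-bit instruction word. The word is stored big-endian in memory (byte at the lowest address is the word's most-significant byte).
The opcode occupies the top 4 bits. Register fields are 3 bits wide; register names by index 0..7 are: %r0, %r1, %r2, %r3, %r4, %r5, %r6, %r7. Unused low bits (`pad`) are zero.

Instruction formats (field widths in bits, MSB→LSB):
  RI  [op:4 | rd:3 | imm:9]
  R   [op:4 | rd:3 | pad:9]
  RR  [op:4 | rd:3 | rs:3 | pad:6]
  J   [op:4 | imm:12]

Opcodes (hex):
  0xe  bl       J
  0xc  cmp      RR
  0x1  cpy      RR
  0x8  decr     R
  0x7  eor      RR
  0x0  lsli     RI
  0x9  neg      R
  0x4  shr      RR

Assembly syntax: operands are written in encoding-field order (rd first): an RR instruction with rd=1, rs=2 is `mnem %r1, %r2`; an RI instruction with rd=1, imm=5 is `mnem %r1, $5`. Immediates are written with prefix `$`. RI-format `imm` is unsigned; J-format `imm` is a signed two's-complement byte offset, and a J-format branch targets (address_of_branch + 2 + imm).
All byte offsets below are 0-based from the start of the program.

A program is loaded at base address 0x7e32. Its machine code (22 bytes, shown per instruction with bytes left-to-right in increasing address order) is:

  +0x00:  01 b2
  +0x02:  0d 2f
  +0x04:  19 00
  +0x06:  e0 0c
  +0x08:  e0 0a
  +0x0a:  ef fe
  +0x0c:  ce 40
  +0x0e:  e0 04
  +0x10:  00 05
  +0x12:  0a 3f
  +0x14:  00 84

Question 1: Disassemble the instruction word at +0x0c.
off 0x0c: read ce 40 as big → 0xce40
  top 4b → 0xc → cmp [RR]
  rd@[11:9]=0x7 ⇒ %r7
  rs@[8:6]=0x1 ⇒ %r1

cmp %r7, %r1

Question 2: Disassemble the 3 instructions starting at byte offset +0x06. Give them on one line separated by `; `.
+0x06: e0 0c ⇒ word 0xe00c (big)
  top 4b → 0xe → bl [J]
  imm@[11:0]=0xc ⇒ $12
+0x08: e0 0a ⇒ word 0xe00a (big)
  top 4b → 0xe → bl [J]
  imm@[11:0]=0xa ⇒ $10
+0x0a: ef fe ⇒ word 0xeffe (big)
  top 4b → 0xe → bl [J]
  imm@[11:0]=0xffe (s12→-2) ⇒ $-2

bl $12; bl $10; bl $-2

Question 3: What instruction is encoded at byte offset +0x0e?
bl $4

@+0e  big-endian(e0 04) = 0xe004
  opcode bits[15:12]=0xe: bl/J
  imm: (w>>0)&0xfff=0x4 → $4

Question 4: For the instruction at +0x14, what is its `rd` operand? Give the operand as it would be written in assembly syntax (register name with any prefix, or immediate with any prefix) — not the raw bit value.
%r0

off 0x14: read 00 84 as big → 0x0084
  op=0x0084>>12=0x0 ⇒ lsli (RI)
  [11:9] rd=0 = %r0
  [8:0] imm=132 = $132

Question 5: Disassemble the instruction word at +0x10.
lsli %r0, $5

@+10  big-endian(00 05) = 0x0005
  opcode bits[15:12]=0x0: lsli/RI
  rd@[11:9]=0x0 ⇒ %r0
  imm@[8:0]=0x5 ⇒ $5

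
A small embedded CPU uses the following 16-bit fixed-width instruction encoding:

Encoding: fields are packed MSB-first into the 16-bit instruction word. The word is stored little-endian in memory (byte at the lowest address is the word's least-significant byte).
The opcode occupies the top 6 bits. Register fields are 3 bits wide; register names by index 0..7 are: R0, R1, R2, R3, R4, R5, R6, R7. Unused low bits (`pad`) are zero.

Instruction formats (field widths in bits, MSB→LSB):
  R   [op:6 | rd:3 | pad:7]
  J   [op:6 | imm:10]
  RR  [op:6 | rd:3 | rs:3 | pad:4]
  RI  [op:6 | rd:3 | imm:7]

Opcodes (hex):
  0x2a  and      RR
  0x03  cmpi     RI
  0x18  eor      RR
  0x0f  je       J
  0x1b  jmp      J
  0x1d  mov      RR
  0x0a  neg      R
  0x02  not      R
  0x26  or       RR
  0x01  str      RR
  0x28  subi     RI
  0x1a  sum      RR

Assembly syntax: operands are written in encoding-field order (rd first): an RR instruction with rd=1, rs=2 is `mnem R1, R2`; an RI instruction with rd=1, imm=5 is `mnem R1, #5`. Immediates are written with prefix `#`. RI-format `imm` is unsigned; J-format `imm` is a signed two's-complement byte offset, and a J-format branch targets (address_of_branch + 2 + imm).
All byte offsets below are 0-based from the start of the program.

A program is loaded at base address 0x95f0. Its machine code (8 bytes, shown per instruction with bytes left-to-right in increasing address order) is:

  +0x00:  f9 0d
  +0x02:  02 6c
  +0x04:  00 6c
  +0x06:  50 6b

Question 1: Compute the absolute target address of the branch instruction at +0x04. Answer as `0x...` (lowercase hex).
@+04  little-endian(00 6c) = 0x6c00
  top 6b → 0x1b → jmp [J]
  imm: (w>>0)&0x3ff=0x0 → #0
  target = base 0x95f0 + off 0x04 + 2 + imm 0 = 0x95f6

0x95f6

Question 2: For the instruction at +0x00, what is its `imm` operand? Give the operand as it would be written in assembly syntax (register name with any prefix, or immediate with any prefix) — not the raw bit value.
[00] f9 0d → 0x0df9
  op=0x0df9>>10=0x3 ⇒ cmpi (RI)
  rd@[9:7]=0x3 ⇒ R3
  imm@[6:0]=0x79 ⇒ #121

#121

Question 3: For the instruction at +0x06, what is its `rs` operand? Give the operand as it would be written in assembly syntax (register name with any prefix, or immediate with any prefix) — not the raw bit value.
R5

+0x06: 50 6b ⇒ word 0x6b50 (little)
  op=0x6b50>>10=0x1a ⇒ sum (RR)
  rd: (w>>7)&0x7=0x6 → R6
  rs: (w>>4)&0x7=0x5 → R5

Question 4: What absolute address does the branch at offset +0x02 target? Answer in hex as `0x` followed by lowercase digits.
off 0x02: read 02 6c as little → 0x6c02
  op=0x6c02>>10=0x1b ⇒ jmp (J)
  [9:0] imm=2 = #2
  target = base 0x95f0 + off 0x02 + 2 + imm 2 = 0x95f6

0x95f6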